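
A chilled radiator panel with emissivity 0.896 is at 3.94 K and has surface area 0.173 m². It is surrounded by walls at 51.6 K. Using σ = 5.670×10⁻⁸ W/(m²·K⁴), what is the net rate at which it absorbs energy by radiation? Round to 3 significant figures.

Area A = 0.173 m².
Net radiated power P_net = εσA(T⁴ − T₀⁴) = 0.896×5.670×10⁻⁸×0.173×(3.94⁴ − 51.6⁴).
T⁴ − T₀⁴ = 240.982 − 7.08923×10⁶ = -7.08899×10⁶ K⁴, so P_net = -0.0623 W — negative, meaning a net gain of 0.0623 W.

Net gain ≈ 0.0623 W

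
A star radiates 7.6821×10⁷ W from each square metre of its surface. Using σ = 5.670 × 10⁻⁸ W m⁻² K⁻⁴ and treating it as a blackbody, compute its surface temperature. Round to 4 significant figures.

I = σT⁴, so T = (I/σ)^(1/4) = (7.6821×10⁷/(5.670×10⁻⁸))^(1/4) = 6067 K.

T ≈ 6067 K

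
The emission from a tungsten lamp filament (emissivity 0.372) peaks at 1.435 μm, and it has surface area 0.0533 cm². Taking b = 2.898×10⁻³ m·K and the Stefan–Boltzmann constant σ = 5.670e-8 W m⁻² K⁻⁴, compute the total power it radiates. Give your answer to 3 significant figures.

Wien's law: T = b/λ_max = 2.898×10⁻³/1.435×10⁻⁶ = 2019.51 K.
Area A = 0.0533 cm² = 5.33×10⁻⁶ m².
Then P = εσAT⁴ = 0.372×5.670×10⁻⁸×5.33×10⁻⁶×(2019.51)⁴ = 1.87 W.

P ≈ 1.87 W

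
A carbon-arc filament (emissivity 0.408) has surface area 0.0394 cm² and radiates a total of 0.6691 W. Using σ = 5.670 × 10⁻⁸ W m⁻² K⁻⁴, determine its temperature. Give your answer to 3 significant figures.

Area A = 0.0394 cm² = 3.94×10⁻⁶ m².
P = εσAT⁴ ⇒ T = (P/(εσA))^(1/4) = (0.6691/(0.408×5.670×10⁻⁸×3.94×10⁻⁶))^(1/4) = 1.65×10³ K.

T ≈ 1.65×10³ K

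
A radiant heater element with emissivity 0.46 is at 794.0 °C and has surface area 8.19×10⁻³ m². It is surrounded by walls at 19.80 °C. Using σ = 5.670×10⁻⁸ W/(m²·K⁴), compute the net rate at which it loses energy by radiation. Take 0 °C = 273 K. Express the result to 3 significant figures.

T = 794.0 °C + 273 = 1067.0 K.
Surroundings: T = 19.80 °C + 273 = 292.80 K.
Area A = 8.19×10⁻³ m².
Net radiated power P_net = εσA(T⁴ − T₀⁴) = 0.46×5.670×10⁻⁸×8.19×10⁻³×(1067.0⁴ − 292.80⁴).
T⁴ − T₀⁴ = 1.29616×10¹² − 7.34995×10⁹ = 1.28881×10¹² K⁴, so P_net = 275 W.

Net loss ≈ 275 W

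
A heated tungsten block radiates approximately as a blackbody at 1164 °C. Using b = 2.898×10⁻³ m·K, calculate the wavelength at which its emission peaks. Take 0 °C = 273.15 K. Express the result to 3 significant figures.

λ_max ≈ 2.02 μm

T = 1164 °C + 273.15 = 1437.15 K.
Wien's displacement law: λ_max = b/T = (2.898×10⁻³ m·K)/(1437.15 K) = 2.016×10⁻⁶ m.
That is 2.02 μm, in the infrared range.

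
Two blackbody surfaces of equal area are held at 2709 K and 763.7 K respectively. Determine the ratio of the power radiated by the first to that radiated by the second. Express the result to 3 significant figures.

P₁/P₂ ≈ 158

With equal areas, P₁/P₂ = (T₁/T₂)⁴ = (2709/763.7)⁴ = 158.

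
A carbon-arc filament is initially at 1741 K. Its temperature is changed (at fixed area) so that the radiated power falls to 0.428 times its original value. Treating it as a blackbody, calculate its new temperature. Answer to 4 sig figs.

P ∝ T⁴, so T₂/T₁ = (P₂/P₁)^(1/4) = (0.428)^(1/4) = 0.808837.
T₂ = 1741 × 0.808837 = 1408 K.

T₂ ≈ 1408 K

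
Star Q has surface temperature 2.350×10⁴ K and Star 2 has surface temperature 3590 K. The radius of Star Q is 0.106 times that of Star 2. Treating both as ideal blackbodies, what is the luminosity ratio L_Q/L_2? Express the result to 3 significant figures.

L_Q/L_2 ≈ 20.6

L ∝ R²T⁴, so L_Q/L_2 = (R_Q/R_2)²(T_Q/T_2)⁴ = (0.106)² × (2.350×10⁴/3590)⁴ = 0.011236 × 1836.09 = 20.6.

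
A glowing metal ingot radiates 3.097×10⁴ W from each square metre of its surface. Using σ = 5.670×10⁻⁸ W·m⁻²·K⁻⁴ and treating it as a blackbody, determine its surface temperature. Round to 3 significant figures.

T ≈ 860 K

I = σT⁴, so T = (I/σ)^(1/4) = (3.097×10⁴/(5.670×10⁻⁸))^(1/4) = 860 K.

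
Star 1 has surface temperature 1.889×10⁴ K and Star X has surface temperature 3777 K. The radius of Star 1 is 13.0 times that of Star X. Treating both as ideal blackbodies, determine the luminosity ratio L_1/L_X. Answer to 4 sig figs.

L ∝ R²T⁴, so L_1/L_X = (R_1/R_X)²(T_1/T_X)⁴ = (13.0)² × (1.889×10⁴/3777)⁴ = 169 × 625.662 = 1.057×10⁵.

L_1/L_X ≈ 1.057×10⁵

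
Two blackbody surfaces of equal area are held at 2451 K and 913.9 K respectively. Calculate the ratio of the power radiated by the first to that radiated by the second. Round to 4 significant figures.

P₁/P₂ ≈ 51.73

With equal areas, P₁/P₂ = (T₁/T₂)⁴ = (2451/913.9)⁴ = 51.73.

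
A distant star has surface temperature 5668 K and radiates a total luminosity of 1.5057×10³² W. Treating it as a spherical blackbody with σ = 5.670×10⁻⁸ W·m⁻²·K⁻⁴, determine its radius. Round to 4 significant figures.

L = 4πR²σT⁴ ⇒ R = √(L/(4πσT⁴)).
σT⁴ = 5.85197×10⁷ W/m², so R = √(1.5057×10³²/(4π×5.85197×10⁷)) = 4.525×10¹¹ m.

R ≈ 4.525×10¹¹ m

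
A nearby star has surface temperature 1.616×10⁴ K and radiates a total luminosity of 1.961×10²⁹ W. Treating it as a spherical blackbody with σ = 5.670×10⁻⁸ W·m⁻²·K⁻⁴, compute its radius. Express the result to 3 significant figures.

R ≈ 2.01×10⁹ m

L = 4πR²σT⁴ ⇒ R = √(L/(4πσT⁴)).
σT⁴ = 3.86677×10⁹ W/m², so R = √(1.961×10²⁹/(4π×3.86677×10⁹)) = 2.01×10⁹ m.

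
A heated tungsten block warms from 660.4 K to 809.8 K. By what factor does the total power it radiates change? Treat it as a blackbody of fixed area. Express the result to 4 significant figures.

P ∝ T⁴, so P₂/P₁ = (T₂/T₁)⁴ = (809.8/660.4)⁴ = (1.22623)⁴ = 2.261.

P₂/P₁ ≈ 2.261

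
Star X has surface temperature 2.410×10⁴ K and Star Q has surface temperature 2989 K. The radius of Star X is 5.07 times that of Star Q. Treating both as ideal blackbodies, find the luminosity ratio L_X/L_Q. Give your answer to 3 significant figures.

L ∝ R²T⁴, so L_X/L_Q = (R_X/R_Q)²(T_X/T_Q)⁴ = (5.07)² × (2.410×10⁴/2989)⁴ = 25.7049 × 4226.34 = 1.09×10⁵.

L_X/L_Q ≈ 1.09×10⁵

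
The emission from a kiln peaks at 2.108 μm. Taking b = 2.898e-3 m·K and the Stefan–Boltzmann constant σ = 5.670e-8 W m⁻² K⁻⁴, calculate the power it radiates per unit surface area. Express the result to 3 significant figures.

Wien's law: T = b/λ_max = 2.898×10⁻³/2.108×10⁻⁶ = 1374.76 K.
Then I = σT⁴ = 5.670×10⁻⁸×(1374.76)⁴ = 2.03×10⁵ W/m².

I ≈ 2.03×10⁵ W/m²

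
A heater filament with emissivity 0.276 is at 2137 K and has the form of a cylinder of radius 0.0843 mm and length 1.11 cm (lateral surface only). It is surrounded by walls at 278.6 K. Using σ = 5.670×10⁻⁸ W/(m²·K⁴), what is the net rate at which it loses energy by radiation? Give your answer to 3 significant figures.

Lateral area A = 2πrL = 2π×8.43×10⁻⁵×0.0111 = 5.87936×10⁻⁶ m².
Net radiated power P_net = εσA(T⁴ − T₀⁴) = 0.276×5.670×10⁻⁸×5.87936×10⁻⁶×(2137⁴ − 278.6⁴).
T⁴ − T₀⁴ = 2.08554×10¹³ − 6.02455×10⁹ = 2.08494×10¹³ K⁴, so P_net = 1.92 W.

Net loss ≈ 1.92 W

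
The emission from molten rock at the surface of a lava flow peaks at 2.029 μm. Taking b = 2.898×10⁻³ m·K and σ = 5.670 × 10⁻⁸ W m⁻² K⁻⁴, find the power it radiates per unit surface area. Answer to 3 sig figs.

Wien's law: T = b/λ_max = 2.898×10⁻³/2.029×10⁻⁶ = 1428.29 K.
Then I = σT⁴ = 5.670×10⁻⁸×(1428.29)⁴ = 2.36×10⁵ W/m².

I ≈ 2.36×10⁵ W/m²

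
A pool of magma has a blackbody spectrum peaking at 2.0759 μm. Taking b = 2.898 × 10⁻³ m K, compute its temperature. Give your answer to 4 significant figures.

Wien's law gives T = b/λ_max = (2.898×10⁻³ m·K)/(2.0759×10⁻⁶ m) = 1396 K.

T ≈ 1396 K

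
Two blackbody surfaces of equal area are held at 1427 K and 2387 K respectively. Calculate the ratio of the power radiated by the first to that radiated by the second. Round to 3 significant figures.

With equal areas, P₁/P₂ = (T₁/T₂)⁴ = (1427/2387)⁴ = 0.128.

P₁/P₂ ≈ 0.128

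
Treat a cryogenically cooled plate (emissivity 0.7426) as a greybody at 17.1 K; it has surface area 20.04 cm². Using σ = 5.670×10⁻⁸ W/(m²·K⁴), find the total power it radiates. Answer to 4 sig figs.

P ≈ 7.215×10⁻⁶ W

Area A = 20.04 cm² = 2.004×10⁻³ m².
P = εσAT⁴ = 0.7426 × 5.670×10⁻⁸ × 2.004×10⁻³ × (17.1)⁴ = 7.215×10⁻⁶ W.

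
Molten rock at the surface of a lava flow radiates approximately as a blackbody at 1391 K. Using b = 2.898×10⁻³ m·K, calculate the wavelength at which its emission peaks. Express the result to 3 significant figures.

λ_max ≈ 2.08×10³ nm

Wien's displacement law: λ_max = b/T = (2.898×10⁻³ m·K)/(1391 K) = 2.083×10⁻⁶ m.
That is 2.08×10³ nm, in the infrared range.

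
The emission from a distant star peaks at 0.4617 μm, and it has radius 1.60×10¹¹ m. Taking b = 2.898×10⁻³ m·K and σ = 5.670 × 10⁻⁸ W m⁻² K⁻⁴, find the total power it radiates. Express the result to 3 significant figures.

Wien's law: T = b/λ_max = 2.898×10⁻³/4.617×10⁻⁷ = 6276.80 K.
Surface area A = 4πR² = 4π(1.60×10¹¹ m)² = 3.21699×10²³ m².
Then P = σAT⁴ = 5.670×10⁻⁸×3.21699×10²³×(6276.80)⁴ = 2.83×10³¹ W.

P ≈ 2.83×10³¹ W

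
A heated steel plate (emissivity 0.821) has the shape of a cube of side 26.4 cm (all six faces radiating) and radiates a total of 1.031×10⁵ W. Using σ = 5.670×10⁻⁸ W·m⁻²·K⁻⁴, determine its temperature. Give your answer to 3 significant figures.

Area A = 6s² = 6×(0.264 m)² = 0.418176 m².
P = εσAT⁴ ⇒ T = (P/(εσA))^(1/4) = (1.031×10⁵/(0.821×5.670×10⁻⁸×0.418176))^(1/4) = 1.52×10³ K.

T ≈ 1.52×10³ K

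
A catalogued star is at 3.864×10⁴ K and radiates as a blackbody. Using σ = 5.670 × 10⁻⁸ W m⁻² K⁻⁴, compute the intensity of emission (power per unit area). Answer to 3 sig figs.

Stefan–Boltzmann: I = σT⁴ = 5.670×10⁻⁸ × (3.864×10⁴)⁴ = 1.26×10¹¹ W/m².

I ≈ 1.26×10¹¹ W/m²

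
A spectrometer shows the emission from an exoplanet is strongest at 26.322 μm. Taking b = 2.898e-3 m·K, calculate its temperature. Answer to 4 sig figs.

Wien's law gives T = b/λ_max = (2.898×10⁻³ m·K)/(2.6322×10⁻⁵ m) = 110.1 K.

T ≈ 110.1 K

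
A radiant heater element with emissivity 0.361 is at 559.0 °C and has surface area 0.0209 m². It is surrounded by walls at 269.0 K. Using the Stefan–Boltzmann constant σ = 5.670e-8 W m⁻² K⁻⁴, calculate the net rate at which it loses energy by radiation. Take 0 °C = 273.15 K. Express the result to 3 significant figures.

Net loss ≈ 203 W

T = 559.0 °C + 273.15 = 832.15 K.
Area A = 0.0209 m².
Net radiated power P_net = εσA(T⁴ − T₀⁴) = 0.361×5.670×10⁻⁸×0.0209×(832.15⁴ − 269.0⁴).
T⁴ − T₀⁴ = 4.79520×10¹¹ − 5.23611×10⁹ = 4.74284×10¹¹ K⁴, so P_net = 203 W.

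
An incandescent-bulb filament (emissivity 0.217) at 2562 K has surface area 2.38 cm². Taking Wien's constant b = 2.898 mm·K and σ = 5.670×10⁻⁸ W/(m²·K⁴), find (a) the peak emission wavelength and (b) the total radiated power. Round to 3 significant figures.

(a) λ_max = b/T = 2.898×10⁻³/2562 = 1.131×10⁻⁶ m = 1.13×10³ nm.
Area A = 2.38 cm² = 2.38×10⁻⁴ m².
(b) P = εσAT⁴ = 0.217×5.670×10⁻⁸×2.38×10⁻⁴×(2562)⁴ = 126 W.

λ_max ≈ 1.13×10³ nm; P ≈ 126 W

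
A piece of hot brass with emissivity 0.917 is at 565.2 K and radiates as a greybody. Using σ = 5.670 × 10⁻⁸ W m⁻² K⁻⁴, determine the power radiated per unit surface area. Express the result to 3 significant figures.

I ≈ 5.31×10³ W/m²

Stefan–Boltzmann: I = εσT⁴ = 0.917 × 5.670×10⁻⁸ × (565.2)⁴ = 5.31×10³ W/m².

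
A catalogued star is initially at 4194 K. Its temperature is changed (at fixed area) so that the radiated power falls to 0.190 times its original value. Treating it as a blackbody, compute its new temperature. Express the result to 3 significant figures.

P ∝ T⁴, so T₂/T₁ = (P₂/P₁)^(1/4) = (0.190)^(1/4) = 0.660220.
T₂ = 4194 × 0.660220 = 2.77×10³ K.

T₂ ≈ 2.77×10³ K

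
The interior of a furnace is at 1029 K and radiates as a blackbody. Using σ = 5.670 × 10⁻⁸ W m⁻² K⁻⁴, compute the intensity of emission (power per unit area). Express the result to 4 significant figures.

I ≈ 6.357×10⁴ W/m²

Stefan–Boltzmann: I = σT⁴ = 5.670×10⁻⁸ × (1029)⁴ = 6.357×10⁴ W/m².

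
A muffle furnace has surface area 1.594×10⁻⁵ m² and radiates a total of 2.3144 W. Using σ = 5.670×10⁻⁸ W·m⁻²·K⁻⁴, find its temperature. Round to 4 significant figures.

Area A = 1.594×10⁻⁵ m².
P = σAT⁴ ⇒ T = (P/(σA))^(1/4) = (2.3144/(5.670×10⁻⁸×1.594×10⁻⁵))^(1/4) = 1265 K.

T ≈ 1265 K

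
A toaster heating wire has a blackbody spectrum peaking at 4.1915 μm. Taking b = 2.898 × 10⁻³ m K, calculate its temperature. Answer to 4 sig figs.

T ≈ 691.4 K

Wien's law gives T = b/λ_max = (2.898×10⁻³ m·K)/(4.1915×10⁻⁶ m) = 691.4 K.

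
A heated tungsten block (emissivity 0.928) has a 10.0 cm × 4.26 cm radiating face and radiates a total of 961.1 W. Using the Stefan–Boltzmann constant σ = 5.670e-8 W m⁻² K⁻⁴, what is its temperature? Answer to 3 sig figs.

T ≈ 1.44×10³ K

Area A = 0.100 × 0.0426 = 4.26×10⁻³ m².
P = εσAT⁴ ⇒ T = (P/(εσA))^(1/4) = (961.1/(0.928×5.670×10⁻⁸×4.26×10⁻³))^(1/4) = 1.44×10³ K.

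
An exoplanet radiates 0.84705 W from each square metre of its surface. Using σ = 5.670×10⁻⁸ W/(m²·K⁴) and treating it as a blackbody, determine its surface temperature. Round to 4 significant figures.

T ≈ 62.17 K

I = σT⁴, so T = (I/σ)^(1/4) = (0.84705/(5.670×10⁻⁸))^(1/4) = 62.17 K.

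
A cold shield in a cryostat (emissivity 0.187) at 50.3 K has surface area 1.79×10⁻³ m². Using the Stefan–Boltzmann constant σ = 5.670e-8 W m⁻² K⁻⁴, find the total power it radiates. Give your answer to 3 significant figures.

P ≈ 1.21×10⁻⁴ W

Area A = 1.79×10⁻³ m².
P = εσAT⁴ = 0.187 × 5.670×10⁻⁸ × 1.79×10⁻³ × (50.3)⁴ = 1.21×10⁻⁴ W.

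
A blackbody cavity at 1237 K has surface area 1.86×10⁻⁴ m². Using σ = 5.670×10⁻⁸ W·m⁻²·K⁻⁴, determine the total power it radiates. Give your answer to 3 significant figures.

Area A = 1.86×10⁻⁴ m².
P = σAT⁴ = 5.670×10⁻⁸ × 1.86×10⁻⁴ × (1237)⁴ = 24.7 W.

P ≈ 24.7 W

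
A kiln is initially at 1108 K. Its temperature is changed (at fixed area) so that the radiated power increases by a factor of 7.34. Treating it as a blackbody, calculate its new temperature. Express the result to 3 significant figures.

T₂ ≈ 1.82×10³ K

P ∝ T⁴, so T₂/T₁ = (P₂/P₁)^(1/4) = (7.34)^(1/4) = 1.64598.
T₂ = 1108 × 1.64598 = 1.82×10³ K.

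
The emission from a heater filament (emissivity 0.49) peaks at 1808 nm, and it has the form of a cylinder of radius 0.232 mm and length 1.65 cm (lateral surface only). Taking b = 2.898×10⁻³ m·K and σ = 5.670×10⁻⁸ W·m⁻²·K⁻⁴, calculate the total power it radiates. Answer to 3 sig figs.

P ≈ 4.41 W

Wien's law: T = b/λ_max = 2.898×10⁻³/1.808×10⁻⁶ = 1602.88 K.
Lateral area A = 2πrL = 2π×2.32×10⁻⁴×0.0165 = 2.40520×10⁻⁵ m².
Then P = εσAT⁴ = 0.49×5.670×10⁻⁸×2.40520×10⁻⁵×(1602.88)⁴ = 4.41 W.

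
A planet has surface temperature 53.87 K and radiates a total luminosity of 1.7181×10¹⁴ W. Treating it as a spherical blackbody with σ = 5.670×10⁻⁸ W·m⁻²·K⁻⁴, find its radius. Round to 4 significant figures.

L = 4πR²σT⁴ ⇒ R = √(L/(4πσT⁴)).
σT⁴ = 0.477497 W/m², so R = √(1.7181×10¹⁴/(4π×0.477497)) = 5.351×10⁶ m.

R ≈ 5.351×10⁶ m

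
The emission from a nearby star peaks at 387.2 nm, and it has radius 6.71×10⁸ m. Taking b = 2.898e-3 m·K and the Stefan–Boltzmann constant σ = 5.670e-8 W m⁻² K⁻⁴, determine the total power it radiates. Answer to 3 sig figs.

Wien's law: T = b/λ_max = 2.898×10⁻³/3.872×10⁻⁷ = 7484.50 K.
Surface area A = 4πR² = 4π(6.71×10⁸ m)² = 5.65790×10¹⁸ m².
Then P = σAT⁴ = 5.670×10⁻⁸×5.65790×10¹⁸×(7484.50)⁴ = 1.01×10²⁷ W.

P ≈ 1.01×10²⁷ W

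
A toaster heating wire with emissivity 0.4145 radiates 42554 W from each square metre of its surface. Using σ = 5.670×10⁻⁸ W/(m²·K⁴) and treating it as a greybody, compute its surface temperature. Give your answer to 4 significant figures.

I = εσT⁴, so T = (I/εσ)^(1/4) = (42554/(0.4145×5.670×10⁻⁸))^(1/4) = 1160 K.

T ≈ 1160 K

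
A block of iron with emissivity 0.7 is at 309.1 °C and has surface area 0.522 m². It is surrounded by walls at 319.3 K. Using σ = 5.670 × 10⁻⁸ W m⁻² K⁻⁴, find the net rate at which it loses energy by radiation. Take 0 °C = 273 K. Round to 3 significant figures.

Net loss ≈ 2.16×10³ W

T = 309.1 °C + 273 = 582.1 K.
Area A = 0.522 m².
Net radiated power P_net = εσA(T⁴ − T₀⁴) = 0.7×5.670×10⁻⁸×0.522×(582.1⁴ − 319.3⁴).
T⁴ − T₀⁴ = 1.14813×10¹¹ − 1.03943×10¹⁰ = 1.04419×10¹¹ K⁴, so P_net = 2.16×10³ W.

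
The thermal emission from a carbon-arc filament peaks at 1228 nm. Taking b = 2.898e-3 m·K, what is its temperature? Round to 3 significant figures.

T ≈ 2.36×10³ K

Wien's law gives T = b/λ_max = (2.898×10⁻³ m·K)/(1.228×10⁻⁶ m) = 2.36×10³ K.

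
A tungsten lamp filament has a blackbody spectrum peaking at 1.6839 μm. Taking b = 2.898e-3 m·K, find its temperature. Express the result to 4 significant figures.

T ≈ 1721 K

Wien's law gives T = b/λ_max = (2.898×10⁻³ m·K)/(1.6839×10⁻⁶ m) = 1721 K.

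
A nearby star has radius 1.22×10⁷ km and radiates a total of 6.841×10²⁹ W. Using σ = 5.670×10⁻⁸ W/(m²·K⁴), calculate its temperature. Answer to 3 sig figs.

Surface area A = 4πR² = 4π(1.22×10¹⁰ m)² = 1.87038×10²¹ m².
P = σAT⁴ ⇒ T = (P/(σA))^(1/4) = (6.841×10²⁹/(5.670×10⁻⁸×1.87038×10²¹))^(1/4) = 8.96×10³ K.

T ≈ 8.96×10³ K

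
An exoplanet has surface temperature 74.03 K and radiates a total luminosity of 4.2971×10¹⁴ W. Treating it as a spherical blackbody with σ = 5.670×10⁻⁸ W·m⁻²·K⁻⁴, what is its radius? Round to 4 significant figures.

R ≈ 4.481×10⁶ m

L = 4πR²σT⁴ ⇒ R = √(L/(4πσT⁴)).
σT⁴ = 1.70300 W/m², so R = √(4.2971×10¹⁴/(4π×1.70300)) = 4.481×10⁶ m.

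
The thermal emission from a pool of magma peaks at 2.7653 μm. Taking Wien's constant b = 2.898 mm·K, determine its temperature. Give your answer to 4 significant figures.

T ≈ 1048 K

Wien's law gives T = b/λ_max = (2.898×10⁻³ m·K)/(2.7653×10⁻⁶ m) = 1048 K.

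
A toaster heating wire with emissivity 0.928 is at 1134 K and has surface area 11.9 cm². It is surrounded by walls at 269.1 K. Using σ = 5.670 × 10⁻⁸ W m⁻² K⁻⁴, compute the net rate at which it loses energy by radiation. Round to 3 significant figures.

Area A = 11.9 cm² = 1.19×10⁻³ m².
Net radiated power P_net = εσA(T⁴ − T₀⁴) = 0.928×5.670×10⁻⁸×1.19×10⁻³×(1134⁴ − 269.1⁴).
T⁴ − T₀⁴ = 1.65368×10¹² − 5.24390×10⁹ = 1.64844×10¹² K⁴, so P_net = 103 W.

Net loss ≈ 103 W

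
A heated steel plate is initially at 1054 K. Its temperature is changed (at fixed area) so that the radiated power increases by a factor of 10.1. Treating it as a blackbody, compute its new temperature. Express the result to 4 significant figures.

P ∝ T⁴, so T₂/T₁ = (P₂/P₁)^(1/4) = (10.1)^(1/4) = 1.78271.
T₂ = 1054 × 1.78271 = 1879 K.

T₂ ≈ 1879 K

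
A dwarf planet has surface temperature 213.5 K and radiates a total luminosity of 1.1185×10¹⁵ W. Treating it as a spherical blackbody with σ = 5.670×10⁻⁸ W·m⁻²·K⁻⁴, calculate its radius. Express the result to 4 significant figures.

L = 4πR²σT⁴ ⇒ R = √(L/(4πσT⁴)).
σT⁴ = 117.808 W/m², so R = √(1.1185×10¹⁵/(4π×117.808)) = 8.692×10⁵ m.

R ≈ 8.692×10⁵ m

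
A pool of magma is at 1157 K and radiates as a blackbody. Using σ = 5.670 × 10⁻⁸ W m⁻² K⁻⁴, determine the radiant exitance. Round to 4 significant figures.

Stefan–Boltzmann: I = σT⁴ = 5.670×10⁻⁸ × (1157)⁴ = 1.016×10⁵ W/m².

I ≈ 1.016×10⁵ W/m²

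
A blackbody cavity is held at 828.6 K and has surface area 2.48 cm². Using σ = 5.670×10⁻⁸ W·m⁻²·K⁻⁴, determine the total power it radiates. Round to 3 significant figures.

Area A = 2.48 cm² = 2.48×10⁻⁴ m².
P = σAT⁴ = 5.670×10⁻⁸ × 2.48×10⁻⁴ × (828.6)⁴ = 6.63 W.

P ≈ 6.63 W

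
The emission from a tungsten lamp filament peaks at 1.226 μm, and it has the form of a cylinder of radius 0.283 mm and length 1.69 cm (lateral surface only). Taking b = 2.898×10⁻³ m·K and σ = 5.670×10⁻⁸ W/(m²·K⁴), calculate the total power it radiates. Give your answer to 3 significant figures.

Wien's law: T = b/λ_max = 2.898×10⁻³/1.226×10⁻⁶ = 2363.78 K.
Lateral area A = 2πrL = 2π×2.83×10⁻⁴×0.0169 = 3.00506×10⁻⁵ m².
Then P = σAT⁴ = 5.670×10⁻⁸×3.00506×10⁻⁵×(2363.78)⁴ = 53.2 W.

P ≈ 53.2 W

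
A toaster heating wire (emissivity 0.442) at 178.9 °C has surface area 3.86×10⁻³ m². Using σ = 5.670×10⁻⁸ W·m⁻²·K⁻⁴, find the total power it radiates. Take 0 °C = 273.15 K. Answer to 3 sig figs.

P ≈ 4.04 W

T = 178.9 °C + 273.15 = 452.05 K.
Area A = 3.86×10⁻³ m².
P = εσAT⁴ = 0.442 × 5.670×10⁻⁸ × 3.86×10⁻³ × (452.05)⁴ = 4.04 W.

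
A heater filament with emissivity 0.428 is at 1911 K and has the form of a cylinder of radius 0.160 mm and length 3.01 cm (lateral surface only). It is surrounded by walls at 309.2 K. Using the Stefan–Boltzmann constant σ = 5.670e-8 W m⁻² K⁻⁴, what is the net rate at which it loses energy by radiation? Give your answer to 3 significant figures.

Lateral area A = 2πrL = 2π×1.60×10⁻⁴×0.0301 = 3.02598×10⁻⁵ m².
Net radiated power P_net = εσA(T⁴ − T₀⁴) = 0.428×5.670×10⁻⁸×3.02598×10⁻⁵×(1911⁴ − 309.2⁴).
T⁴ − T₀⁴ = 1.33365×10¹³ − 9.14025×10⁹ = 1.33274×10¹³ K⁴, so P_net = 9.79 W.

Net loss ≈ 9.79 W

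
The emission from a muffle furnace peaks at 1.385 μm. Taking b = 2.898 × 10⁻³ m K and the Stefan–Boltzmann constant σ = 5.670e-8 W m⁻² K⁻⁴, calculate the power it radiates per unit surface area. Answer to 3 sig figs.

I ≈ 1.09×10⁶ W/m²

Wien's law: T = b/λ_max = 2.898×10⁻³/1.385×10⁻⁶ = 2092.42 K.
Then I = σT⁴ = 5.670×10⁻⁸×(2092.42)⁴ = 1.09×10⁶ W/m².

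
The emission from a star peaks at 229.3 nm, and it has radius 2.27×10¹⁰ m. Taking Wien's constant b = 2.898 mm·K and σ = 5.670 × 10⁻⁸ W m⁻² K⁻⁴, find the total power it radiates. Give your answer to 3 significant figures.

Wien's law: T = b/λ_max = 2.898×10⁻³/2.293×10⁻⁷ = 12638.5 K.
Surface area A = 4πR² = 4π(2.27×10¹⁰ m)² = 6.47533×10²¹ m².
Then P = σAT⁴ = 5.670×10⁻⁸×6.47533×10²¹×(12638.5)⁴ = 9.37×10³⁰ W.

P ≈ 9.37×10³⁰ W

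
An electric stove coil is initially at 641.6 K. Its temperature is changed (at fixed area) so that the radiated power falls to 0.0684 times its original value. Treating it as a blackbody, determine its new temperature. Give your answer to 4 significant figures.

P ∝ T⁴, so T₂/T₁ = (P₂/P₁)^(1/4) = (0.0684)^(1/4) = 0.511404.
T₂ = 641.6 × 0.511404 = 328.1 K.

T₂ ≈ 328.1 K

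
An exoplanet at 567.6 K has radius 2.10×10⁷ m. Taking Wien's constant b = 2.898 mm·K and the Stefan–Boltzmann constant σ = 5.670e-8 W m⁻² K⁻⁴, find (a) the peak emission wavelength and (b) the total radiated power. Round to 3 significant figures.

(a) λ_max = b/T = 2.898×10⁻³/567.6 = 5.106×10⁻⁶ m = 5.11 μm.
Surface area A = 4πR² = 4π(2.10×10⁷ m)² = 5.54177×10¹⁵ m².
(b) P = σAT⁴ = 5.670×10⁻⁸×5.54177×10¹⁵×(567.6)⁴ = 3.26×10¹⁹ W.

λ_max ≈ 5.11 μm; P ≈ 3.26×10¹⁹ W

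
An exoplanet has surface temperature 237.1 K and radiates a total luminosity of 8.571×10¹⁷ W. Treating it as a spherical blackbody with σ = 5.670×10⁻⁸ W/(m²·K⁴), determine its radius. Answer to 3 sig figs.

L = 4πR²σT⁴ ⇒ R = √(L/(4πσT⁴)).
σT⁴ = 179.188 W/m², so R = √(8.571×10¹⁷/(4π×179.188)) = 1.95×10⁷ m.

R ≈ 1.95×10⁷ m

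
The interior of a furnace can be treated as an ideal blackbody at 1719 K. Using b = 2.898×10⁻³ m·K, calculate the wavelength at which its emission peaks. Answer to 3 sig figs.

Wien's displacement law: λ_max = b/T = (2.898×10⁻³ m·K)/(1719 K) = 1.686×10⁻⁶ m.
That is 1.69 μm, in the infrared range.

λ_max ≈ 1.69 μm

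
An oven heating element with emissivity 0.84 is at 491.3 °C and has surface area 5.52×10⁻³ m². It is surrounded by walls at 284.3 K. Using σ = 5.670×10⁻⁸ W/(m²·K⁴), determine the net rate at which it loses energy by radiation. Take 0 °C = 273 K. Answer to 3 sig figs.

Net loss ≈ 88.0 W

T = 491.3 °C + 273 = 764.3 K.
Area A = 5.52×10⁻³ m².
Net radiated power P_net = εσA(T⁴ − T₀⁴) = 0.84×5.670×10⁻⁸×5.52×10⁻³×(764.3⁴ − 284.3⁴).
T⁴ − T₀⁴ = 3.41236×10¹¹ − 6.53292×10⁹ = 3.34703×10¹¹ K⁴, so P_net = 88.0 W.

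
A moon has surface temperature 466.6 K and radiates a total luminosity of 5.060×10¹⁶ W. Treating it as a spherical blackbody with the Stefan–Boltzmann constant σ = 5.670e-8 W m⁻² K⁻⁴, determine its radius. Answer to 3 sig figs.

R ≈ 1.22×10⁶ m

L = 4πR²σT⁴ ⇒ R = √(L/(4πσT⁴)).
σT⁴ = 2687.58 W/m², so R = √(5.060×10¹⁶/(4π×2687.58)) = 1.22×10⁶ m.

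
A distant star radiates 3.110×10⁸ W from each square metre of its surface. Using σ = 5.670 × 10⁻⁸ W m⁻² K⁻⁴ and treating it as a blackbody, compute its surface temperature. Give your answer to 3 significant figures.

T ≈ 8.61×10³ K

I = σT⁴, so T = (I/σ)^(1/4) = (3.110×10⁸/(5.670×10⁻⁸))^(1/4) = 8.61×10³ K.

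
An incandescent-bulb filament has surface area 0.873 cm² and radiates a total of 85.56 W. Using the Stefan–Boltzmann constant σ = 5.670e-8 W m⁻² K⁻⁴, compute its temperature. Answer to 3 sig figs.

T ≈ 2.04×10³ K

Area A = 0.873 cm² = 8.73×10⁻⁵ m².
P = σAT⁴ ⇒ T = (P/(σA))^(1/4) = (85.56/(5.670×10⁻⁸×8.73×10⁻⁵))^(1/4) = 2.04×10³ K.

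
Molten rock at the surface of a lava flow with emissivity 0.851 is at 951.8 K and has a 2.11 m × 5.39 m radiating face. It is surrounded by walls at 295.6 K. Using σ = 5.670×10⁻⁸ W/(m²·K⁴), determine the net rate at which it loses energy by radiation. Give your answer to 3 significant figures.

Area A = 2.11 × 5.39 = 11.3729 m².
Net radiated power P_net = εσA(T⁴ − T₀⁴) = 0.851×5.670×10⁻⁸×11.3729×(951.8⁴ − 295.6⁴).
T⁴ − T₀⁴ = 8.20697×10¹¹ − 7.63515×10⁹ = 8.13062×10¹¹ K⁴, so P_net = 4.46×10⁵ W.

Net loss ≈ 4.46×10⁵ W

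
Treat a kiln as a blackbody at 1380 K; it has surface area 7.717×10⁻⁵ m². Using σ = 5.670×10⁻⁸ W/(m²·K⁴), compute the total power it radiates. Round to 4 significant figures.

Area A = 7.717×10⁻⁵ m².
P = σAT⁴ = 5.670×10⁻⁸ × 7.717×10⁻⁵ × (1380)⁴ = 15.87 W.

P ≈ 15.87 W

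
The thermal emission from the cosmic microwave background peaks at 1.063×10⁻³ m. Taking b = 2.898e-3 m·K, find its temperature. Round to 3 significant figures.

T ≈ 2.73 K

Wien's law gives T = b/λ_max = (2.898×10⁻³ m·K)/(1.063×10⁻³ m) = 2.73 K.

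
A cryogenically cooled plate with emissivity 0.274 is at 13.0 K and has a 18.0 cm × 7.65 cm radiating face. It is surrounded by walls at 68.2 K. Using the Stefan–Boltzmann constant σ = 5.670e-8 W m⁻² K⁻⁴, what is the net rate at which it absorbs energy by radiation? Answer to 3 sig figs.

Area A = 0.180 × 0.0765 = 0.01377 m².
Net radiated power P_net = εσA(T⁴ − T₀⁴) = 0.274×5.670×10⁻⁸×0.01377×(13.0⁴ − 68.2⁴).
T⁴ − T₀⁴ = 28561.0 − 2.16340×10⁷ = -2.16054×10⁷ K⁴, so P_net = -4.62×10⁻³ W — negative, meaning a net gain of 4.62×10⁻³ W.

Net gain ≈ 4.62×10⁻³ W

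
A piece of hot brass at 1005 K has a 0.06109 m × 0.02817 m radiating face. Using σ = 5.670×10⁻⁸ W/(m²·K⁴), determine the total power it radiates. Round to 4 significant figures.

Area A = 0.06109 × 0.02817 = 1.72091×10⁻³ m².
P = σAT⁴ = 5.670×10⁻⁸ × 1.72091×10⁻³ × (1005)⁴ = 99.54 W.

P ≈ 99.54 W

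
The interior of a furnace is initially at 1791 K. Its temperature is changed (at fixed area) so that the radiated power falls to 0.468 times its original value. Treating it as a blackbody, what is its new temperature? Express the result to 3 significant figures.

P ∝ T⁴, so T₂/T₁ = (P₂/P₁)^(1/4) = (0.468)^(1/4) = 0.827107.
T₂ = 1791 × 0.827107 = 1.48×10³ K.

T₂ ≈ 1.48×10³ K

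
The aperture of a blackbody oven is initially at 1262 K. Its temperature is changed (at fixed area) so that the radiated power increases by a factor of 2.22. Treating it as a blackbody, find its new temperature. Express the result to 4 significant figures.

T₂ ≈ 1540 K

P ∝ T⁴, so T₂/T₁ = (P₂/P₁)^(1/4) = (2.22)^(1/4) = 1.22064.
T₂ = 1262 × 1.22064 = 1540 K.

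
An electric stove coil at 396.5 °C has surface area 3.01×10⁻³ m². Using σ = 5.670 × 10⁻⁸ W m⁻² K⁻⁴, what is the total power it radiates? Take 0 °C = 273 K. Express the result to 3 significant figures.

P ≈ 34.3 W

T = 396.5 °C + 273 = 669.5 K.
Area A = 3.01×10⁻³ m².
P = σAT⁴ = 5.670×10⁻⁸ × 3.01×10⁻³ × (669.5)⁴ = 34.3 W.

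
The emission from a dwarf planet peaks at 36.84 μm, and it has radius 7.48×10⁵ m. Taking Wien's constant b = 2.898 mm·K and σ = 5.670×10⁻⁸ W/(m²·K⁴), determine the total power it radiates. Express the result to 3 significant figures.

P ≈ 1.53×10¹³ W

Wien's law: T = b/λ_max = 2.898×10⁻³/3.684×10⁻⁵ = 78.6645 K.
Surface area A = 4πR² = 4π(7.48×10⁵ m)² = 7.03093×10¹² m².
Then P = σAT⁴ = 5.670×10⁻⁸×7.03093×10¹²×(78.6645)⁴ = 1.53×10¹³ W.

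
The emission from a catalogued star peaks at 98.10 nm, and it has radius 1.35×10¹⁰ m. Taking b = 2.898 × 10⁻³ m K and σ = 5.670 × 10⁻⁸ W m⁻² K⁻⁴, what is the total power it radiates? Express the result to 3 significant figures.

P ≈ 9.89×10³¹ W

Wien's law: T = b/λ_max = 2.898×10⁻³/9.810×10⁻⁸ = 29541.3 K.
Surface area A = 4πR² = 4π(1.35×10¹⁰ m)² = 2.29022×10²¹ m².
Then P = σAT⁴ = 5.670×10⁻⁸×2.29022×10²¹×(29541.3)⁴ = 9.89×10³¹ W.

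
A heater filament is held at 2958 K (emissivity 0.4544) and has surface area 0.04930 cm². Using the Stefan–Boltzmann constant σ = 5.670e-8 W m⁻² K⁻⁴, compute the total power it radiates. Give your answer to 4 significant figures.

Area A = 0.04930 cm² = 4.930×10⁻⁶ m².
P = εσAT⁴ = 0.4544 × 5.670×10⁻⁸ × 4.930×10⁻⁶ × (2958)⁴ = 9.724 W.

P ≈ 9.724 W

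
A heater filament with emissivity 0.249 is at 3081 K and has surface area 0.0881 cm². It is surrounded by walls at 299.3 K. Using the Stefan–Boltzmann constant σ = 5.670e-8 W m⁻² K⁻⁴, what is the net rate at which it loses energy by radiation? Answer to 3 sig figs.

Area A = 0.0881 cm² = 8.81×10⁻⁶ m².
Net radiated power P_net = εσA(T⁴ − T₀⁴) = 0.249×5.670×10⁻⁸×8.81×10⁻⁶×(3081⁴ − 299.3⁴).
T⁴ − T₀⁴ = 9.01087×10¹³ − 8.02466×10⁹ = 9.01007×10¹³ K⁴, so P_net = 11.2 W.

Net loss ≈ 11.2 W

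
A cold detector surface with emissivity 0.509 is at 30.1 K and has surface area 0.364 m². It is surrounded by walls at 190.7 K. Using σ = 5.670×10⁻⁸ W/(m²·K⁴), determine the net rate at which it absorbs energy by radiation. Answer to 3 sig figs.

Area A = 0.364 m².
Net radiated power P_net = εσA(T⁴ − T₀⁴) = 0.509×5.670×10⁻⁸×0.364×(30.1⁴ − 190.7⁴).
T⁴ − T₀⁴ = 8.20854×10⁵ − 1.32252×10⁹ = -1.32170×10⁹ K⁴, so P_net = -13.9 W — negative, meaning a net gain of 13.9 W.

Net gain ≈ 13.9 W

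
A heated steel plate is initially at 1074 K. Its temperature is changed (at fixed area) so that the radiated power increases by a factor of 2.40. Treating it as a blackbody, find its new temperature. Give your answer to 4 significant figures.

T₂ ≈ 1337 K

P ∝ T⁴, so T₂/T₁ = (P₂/P₁)^(1/4) = (2.40)^(1/4) = 1.24467.
T₂ = 1074 × 1.24467 = 1337 K.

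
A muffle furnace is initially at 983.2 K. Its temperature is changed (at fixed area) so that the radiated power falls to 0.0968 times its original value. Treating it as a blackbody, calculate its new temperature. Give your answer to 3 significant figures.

P ∝ T⁴, so T₂/T₁ = (P₂/P₁)^(1/4) = (0.0968)^(1/4) = 0.557788.
T₂ = 983.2 × 0.557788 = 548 K.

T₂ ≈ 548 K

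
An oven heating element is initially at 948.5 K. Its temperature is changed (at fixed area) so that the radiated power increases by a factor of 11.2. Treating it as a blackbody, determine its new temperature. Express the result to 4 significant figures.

T₂ ≈ 1735 K

P ∝ T⁴, so T₂/T₁ = (P₂/P₁)^(1/4) = (11.2)^(1/4) = 1.82938.
T₂ = 948.5 × 1.82938 = 1735 K.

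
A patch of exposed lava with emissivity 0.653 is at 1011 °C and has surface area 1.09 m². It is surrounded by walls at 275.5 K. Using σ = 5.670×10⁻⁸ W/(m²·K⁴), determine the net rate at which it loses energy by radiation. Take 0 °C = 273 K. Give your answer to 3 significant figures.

Net loss ≈ 1.09×10⁵ W

T = 1011 °C + 273 = 1284 K.
Area A = 1.09 m².
Net radiated power P_net = εσA(T⁴ − T₀⁴) = 0.653×5.670×10⁻⁸×1.09×(1284⁴ − 275.5⁴).
T⁴ − T₀⁴ = 2.71807×10¹² − 5.76085×10⁹ = 2.71231×10¹² K⁴, so P_net = 1.09×10⁵ W.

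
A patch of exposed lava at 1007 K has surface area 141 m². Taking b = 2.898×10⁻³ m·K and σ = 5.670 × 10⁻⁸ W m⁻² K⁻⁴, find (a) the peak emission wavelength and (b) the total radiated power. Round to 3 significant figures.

(a) λ_max = b/T = 2.898×10⁻³/1007 = 2.878×10⁻⁶ m = 2.88×10³ nm.
Area A = 141 m².
(b) P = σAT⁴ = 5.670×10⁻⁸×141×(1007)⁴ = 8.22×10⁶ W.

λ_max ≈ 2.88×10³ nm; P ≈ 8.22×10⁶ W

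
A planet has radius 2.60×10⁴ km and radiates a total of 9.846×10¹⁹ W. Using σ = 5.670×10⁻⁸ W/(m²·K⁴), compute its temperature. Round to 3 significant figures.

Surface area A = 4πR² = 4π(2.60×10⁷ m)² = 8.49487×10¹⁵ m².
P = σAT⁴ ⇒ T = (P/(σA))^(1/4) = (9.846×10¹⁹/(5.670×10⁻⁸×8.49487×10¹⁵))^(1/4) = 672 K.

T ≈ 672 K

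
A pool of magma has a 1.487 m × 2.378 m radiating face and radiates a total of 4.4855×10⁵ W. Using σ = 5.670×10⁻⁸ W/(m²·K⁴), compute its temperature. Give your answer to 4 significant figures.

T ≈ 1223 K

Area A = 1.487 × 2.378 = 3.53609 m².
P = σAT⁴ ⇒ T = (P/(σA))^(1/4) = (4.4855×10⁵/(5.670×10⁻⁸×3.53609))^(1/4) = 1223 K.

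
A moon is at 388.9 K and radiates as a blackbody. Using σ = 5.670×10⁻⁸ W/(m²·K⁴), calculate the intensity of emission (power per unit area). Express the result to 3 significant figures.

Stefan–Boltzmann: I = σT⁴ = 5.670×10⁻⁸ × (388.9)⁴ = 1.30×10³ W/m².

I ≈ 1.30×10³ W/m²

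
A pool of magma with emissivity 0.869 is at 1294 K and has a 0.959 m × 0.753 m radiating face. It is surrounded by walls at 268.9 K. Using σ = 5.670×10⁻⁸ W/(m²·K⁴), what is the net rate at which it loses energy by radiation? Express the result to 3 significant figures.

Area A = 0.959 × 0.753 = 0.722127 m².
Net radiated power P_net = εσA(T⁴ − T₀⁴) = 0.869×5.670×10⁻⁸×0.722127×(1294⁴ − 268.9⁴).
T⁴ − T₀⁴ = 2.80374×10¹² − 5.22833×10⁹ = 2.79851×10¹² K⁴, so P_net = 9.96×10⁴ W.

Net loss ≈ 9.96×10⁴ W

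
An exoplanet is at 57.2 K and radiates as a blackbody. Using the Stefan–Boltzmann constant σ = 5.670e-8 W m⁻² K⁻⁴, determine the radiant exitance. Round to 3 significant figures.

Stefan–Boltzmann: I = σT⁴ = 5.670×10⁻⁸ × (57.2)⁴ = 0.607 W/m².

I ≈ 0.607 W/m²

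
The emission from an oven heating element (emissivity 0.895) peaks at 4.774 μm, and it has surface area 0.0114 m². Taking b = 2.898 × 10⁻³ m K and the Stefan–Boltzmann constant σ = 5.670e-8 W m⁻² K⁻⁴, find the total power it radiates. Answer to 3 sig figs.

Wien's law: T = b/λ_max = 2.898×10⁻³/4.774×10⁻⁶ = 607.038 K.
Area A = 0.0114 m².
Then P = εσAT⁴ = 0.895×5.670×10⁻⁸×0.0114×(607.038)⁴ = 78.6 W.

P ≈ 78.6 W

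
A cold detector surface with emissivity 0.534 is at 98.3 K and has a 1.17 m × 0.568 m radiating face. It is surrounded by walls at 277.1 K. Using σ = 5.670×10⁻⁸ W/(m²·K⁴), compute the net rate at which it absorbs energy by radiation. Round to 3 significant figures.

Net gain ≈ 117 W

Area A = 1.17 × 0.568 = 0.66456 m².
Net radiated power P_net = εσA(T⁴ − T₀⁴) = 0.534×5.670×10⁻⁸×0.66456×(98.3⁴ − 277.1⁴).
T⁴ − T₀⁴ = 9.33714×10⁷ − 5.89585×10⁹ = -5.80248×10⁹ K⁴, so P_net = -117 W — negative, meaning a net gain of 117 W.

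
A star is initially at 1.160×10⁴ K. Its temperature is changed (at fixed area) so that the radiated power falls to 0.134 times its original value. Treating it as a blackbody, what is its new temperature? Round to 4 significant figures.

P ∝ T⁴, so T₂/T₁ = (P₂/P₁)^(1/4) = (0.134)^(1/4) = 0.605029.
T₂ = 1.160×10⁴ × 0.605029 = 7018 K.

T₂ ≈ 7018 K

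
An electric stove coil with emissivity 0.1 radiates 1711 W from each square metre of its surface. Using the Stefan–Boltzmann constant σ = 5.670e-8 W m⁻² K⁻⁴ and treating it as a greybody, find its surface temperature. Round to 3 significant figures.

I = εσT⁴, so T = (I/εσ)^(1/4) = (1711/(0.1×5.670×10⁻⁸))^(1/4) = 741 K.

T ≈ 741 K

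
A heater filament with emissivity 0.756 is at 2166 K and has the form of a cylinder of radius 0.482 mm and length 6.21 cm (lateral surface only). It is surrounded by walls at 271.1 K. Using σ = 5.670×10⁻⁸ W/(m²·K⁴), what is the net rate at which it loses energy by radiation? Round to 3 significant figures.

Lateral area A = 2πrL = 2π×4.82×10⁻⁴×0.0621 = 1.88070×10⁻⁴ m².
Net radiated power P_net = εσA(T⁴ − T₀⁴) = 0.756×5.670×10⁻⁸×1.88070×10⁻⁴×(2166⁴ − 271.1⁴).
T⁴ − T₀⁴ = 2.20107×10¹³ − 5.40155×10⁹ = 2.20053×10¹³ K⁴, so P_net = 177 W.

Net loss ≈ 177 W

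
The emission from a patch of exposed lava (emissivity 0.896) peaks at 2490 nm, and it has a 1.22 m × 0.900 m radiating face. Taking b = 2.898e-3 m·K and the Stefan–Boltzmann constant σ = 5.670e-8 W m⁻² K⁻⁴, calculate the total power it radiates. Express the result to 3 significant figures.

Wien's law: T = b/λ_max = 2.898×10⁻³/2.490×10⁻⁶ = 1163.86 K.
Area A = 1.22 × 0.900 = 1.098 m².
Then P = εσAT⁴ = 0.896×5.670×10⁻⁸×1.098×(1163.86)⁴ = 1.02×10⁵ W.

P ≈ 1.02×10⁵ W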